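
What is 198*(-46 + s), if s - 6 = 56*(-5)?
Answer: -63360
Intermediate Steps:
s = -274 (s = 6 + 56*(-5) = 6 - 280 = -274)
198*(-46 + s) = 198*(-46 - 274) = 198*(-320) = -63360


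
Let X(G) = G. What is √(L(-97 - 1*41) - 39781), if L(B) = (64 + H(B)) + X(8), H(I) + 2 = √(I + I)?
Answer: √(-39711 + 2*I*√69) ≈ 0.0417 + 199.28*I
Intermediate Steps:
H(I) = -2 + √2*√I (H(I) = -2 + √(I + I) = -2 + √(2*I) = -2 + √2*√I)
L(B) = 70 + √2*√B (L(B) = (64 + (-2 + √2*√B)) + 8 = (62 + √2*√B) + 8 = 70 + √2*√B)
√(L(-97 - 1*41) - 39781) = √((70 + √2*√(-97 - 1*41)) - 39781) = √((70 + √2*√(-97 - 41)) - 39781) = √((70 + √2*√(-138)) - 39781) = √((70 + √2*(I*√138)) - 39781) = √((70 + 2*I*√69) - 39781) = √(-39711 + 2*I*√69)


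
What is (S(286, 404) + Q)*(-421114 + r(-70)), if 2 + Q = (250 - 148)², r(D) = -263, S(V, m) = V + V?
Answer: -4624191198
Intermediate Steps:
S(V, m) = 2*V
Q = 10402 (Q = -2 + (250 - 148)² = -2 + 102² = -2 + 10404 = 10402)
(S(286, 404) + Q)*(-421114 + r(-70)) = (2*286 + 10402)*(-421114 - 263) = (572 + 10402)*(-421377) = 10974*(-421377) = -4624191198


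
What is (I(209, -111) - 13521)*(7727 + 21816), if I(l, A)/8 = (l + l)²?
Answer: 40895518153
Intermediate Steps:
I(l, A) = 32*l² (I(l, A) = 8*(l + l)² = 8*(2*l)² = 8*(4*l²) = 32*l²)
(I(209, -111) - 13521)*(7727 + 21816) = (32*209² - 13521)*(7727 + 21816) = (32*43681 - 13521)*29543 = (1397792 - 13521)*29543 = 1384271*29543 = 40895518153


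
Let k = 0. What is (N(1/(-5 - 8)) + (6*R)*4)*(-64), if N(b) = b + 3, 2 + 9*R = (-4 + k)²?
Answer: -100480/39 ≈ -2576.4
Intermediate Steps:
R = 14/9 (R = -2/9 + (-4 + 0)²/9 = -2/9 + (⅑)*(-4)² = -2/9 + (⅑)*16 = -2/9 + 16/9 = 14/9 ≈ 1.5556)
N(b) = 3 + b
(N(1/(-5 - 8)) + (6*R)*4)*(-64) = ((3 + 1/(-5 - 8)) + (6*(14/9))*4)*(-64) = ((3 + 1/(-13)) + (28/3)*4)*(-64) = ((3 - 1/13) + 112/3)*(-64) = (38/13 + 112/3)*(-64) = (1570/39)*(-64) = -100480/39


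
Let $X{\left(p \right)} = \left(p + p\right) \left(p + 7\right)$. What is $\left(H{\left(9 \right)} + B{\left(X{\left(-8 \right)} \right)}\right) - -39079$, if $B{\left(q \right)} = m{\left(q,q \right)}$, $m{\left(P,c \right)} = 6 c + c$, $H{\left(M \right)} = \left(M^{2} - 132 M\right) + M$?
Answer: $38093$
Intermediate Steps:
$X{\left(p \right)} = 2 p \left(7 + p\right)$
$H{\left(M \right)} = M^{2} - 131 M$
$m{\left(P,c \right)} = 7 c$
$B{\left(q \right)} = 7 q$
$\left(H{\left(9 \right)} + B{\left(X{\left(-8 \right)} \right)}\right) - -39079 = \left(9 \left(-131 + 9\right) + 7 \cdot 2 \left(-8\right) \left(7 - 8\right)\right) - -39079 = \left(9 \left(-122\right) + 7 \cdot 2 \left(-8\right) \left(-1\right)\right) + 39079 = \left(-1098 + 7 \cdot 16\right) + 39079 = \left(-1098 + 112\right) + 39079 = -986 + 39079 = 38093$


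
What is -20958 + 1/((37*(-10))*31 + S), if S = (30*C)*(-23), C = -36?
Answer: -280208459/13370 ≈ -20958.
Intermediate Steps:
S = 24840 (S = (30*(-36))*(-23) = -1080*(-23) = 24840)
-20958 + 1/((37*(-10))*31 + S) = -20958 + 1/((37*(-10))*31 + 24840) = -20958 + 1/(-370*31 + 24840) = -20958 + 1/(-11470 + 24840) = -20958 + 1/13370 = -280208459/13370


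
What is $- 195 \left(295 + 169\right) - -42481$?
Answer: $-47999$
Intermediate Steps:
$- 195 \left(295 + 169\right) - -42481 = \left(-195\right) 464 + 42481 = -90480 + 42481 = -47999$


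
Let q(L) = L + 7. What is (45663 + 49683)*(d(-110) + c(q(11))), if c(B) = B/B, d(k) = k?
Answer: -10392714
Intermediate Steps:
q(L) = 7 + L
c(B) = 1
(45663 + 49683)*(d(-110) + c(q(11))) = (45663 + 49683)*(-110 + 1) = 95346*(-109) = -10392714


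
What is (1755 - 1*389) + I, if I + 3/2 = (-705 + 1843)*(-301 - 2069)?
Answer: -5391391/2 ≈ -2.6957e+6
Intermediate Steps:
I = -5394123/2 (I = -3/2 + (-705 + 1843)*(-301 - 2069) = -3/2 + 1138*(-2370) = -3/2 - 2697060 = -5394123/2 ≈ -2.6971e+6)
(1755 - 1*389) + I = (1755 - 1*389) - 5394123/2 = (1755 - 389) - 5394123/2 = 1366 - 5394123/2 = -5391391/2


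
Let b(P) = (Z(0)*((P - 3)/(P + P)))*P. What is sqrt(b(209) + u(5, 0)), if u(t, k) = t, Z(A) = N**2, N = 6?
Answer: sqrt(3713) ≈ 60.934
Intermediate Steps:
Z(A) = 36 (Z(A) = 6**2 = 36)
b(P) = -54 + 18*P (b(P) = (36*((P - 3)/(P + P)))*P = (36*((-3 + P)/((2*P))))*P = (36*((-3 + P)*(1/(2*P))))*P = (36*((-3 + P)/(2*P)))*P = (18*(-3 + P)/P)*P = -54 + 18*P)
sqrt(b(209) + u(5, 0)) = sqrt((-54 + 18*209) + 5) = sqrt((-54 + 3762) + 5) = sqrt(3708 + 5) = sqrt(3713)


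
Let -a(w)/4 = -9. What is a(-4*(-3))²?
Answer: 1296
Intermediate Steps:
a(w) = 36 (a(w) = -4*(-9) = 36)
a(-4*(-3))² = 36² = 1296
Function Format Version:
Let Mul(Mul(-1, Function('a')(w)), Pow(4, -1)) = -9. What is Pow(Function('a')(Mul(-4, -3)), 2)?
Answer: 1296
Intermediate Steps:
Function('a')(w) = 36 (Function('a')(w) = Mul(-4, -9) = 36)
Pow(Function('a')(Mul(-4, -3)), 2) = Pow(36, 2) = 1296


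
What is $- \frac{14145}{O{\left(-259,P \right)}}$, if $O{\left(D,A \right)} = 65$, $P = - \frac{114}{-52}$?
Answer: $- \frac{2829}{13} \approx -217.62$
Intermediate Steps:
$P = \frac{57}{26}$ ($P = \left(-114\right) \left(- \frac{1}{52}\right) = \frac{57}{26} \approx 2.1923$)
$- \frac{14145}{O{\left(-259,P \right)}} = - \frac{14145}{65} = \left(-14145\right) \frac{1}{65} = - \frac{2829}{13}$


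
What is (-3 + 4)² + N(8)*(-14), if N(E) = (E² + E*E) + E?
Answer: -1903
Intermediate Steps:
N(E) = E + 2*E² (N(E) = (E² + E²) + E = 2*E² + E = E + 2*E²)
(-3 + 4)² + N(8)*(-14) = (-3 + 4)² + (8*(1 + 2*8))*(-14) = 1² + (8*(1 + 16))*(-14) = 1 + (8*17)*(-14) = 1 + 136*(-14) = 1 - 1904 = -1903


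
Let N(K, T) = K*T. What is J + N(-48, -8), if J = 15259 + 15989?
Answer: 31632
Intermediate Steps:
J = 31248
J + N(-48, -8) = 31248 - 48*(-8) = 31248 + 384 = 31632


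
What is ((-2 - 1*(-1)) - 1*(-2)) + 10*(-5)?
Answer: -49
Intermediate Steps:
((-2 - 1*(-1)) - 1*(-2)) + 10*(-5) = ((-2 + 1) + 2) - 50 = (-1 + 2) - 50 = 1 - 50 = -49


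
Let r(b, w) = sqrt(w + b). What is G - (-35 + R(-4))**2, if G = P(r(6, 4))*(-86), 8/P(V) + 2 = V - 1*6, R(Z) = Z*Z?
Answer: -6995/27 + 344*sqrt(10)/27 ≈ -218.78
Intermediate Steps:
r(b, w) = sqrt(b + w)
R(Z) = Z**2
P(V) = 8/(-8 + V) (P(V) = 8/(-2 + (V - 1*6)) = 8/(-2 + (V - 6)) = 8/(-2 + (-6 + V)) = 8/(-8 + V))
G = -688/(-8 + sqrt(10)) (G = (8/(-8 + sqrt(6 + 4)))*(-86) = (8/(-8 + sqrt(10)))*(-86) = -688/(-8 + sqrt(10)) ≈ 142.22)
G - (-35 + R(-4))**2 = (2752/27 + 344*sqrt(10)/27) - (-35 + (-4)**2)**2 = (2752/27 + 344*sqrt(10)/27) - (-35 + 16)**2 = (2752/27 + 344*sqrt(10)/27) - 1*(-19)**2 = (2752/27 + 344*sqrt(10)/27) - 1*361 = (2752/27 + 344*sqrt(10)/27) - 361 = -6995/27 + 344*sqrt(10)/27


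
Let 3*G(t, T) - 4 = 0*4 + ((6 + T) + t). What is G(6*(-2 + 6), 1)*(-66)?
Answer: -770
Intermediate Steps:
G(t, T) = 10/3 + T/3 + t/3 (G(t, T) = 4/3 + (0*4 + ((6 + T) + t))/3 = 4/3 + (0 + (6 + T + t))/3 = 4/3 + (6 + T + t)/3 = 4/3 + (2 + T/3 + t/3) = 10/3 + T/3 + t/3)
G(6*(-2 + 6), 1)*(-66) = (10/3 + (⅓)*1 + (6*(-2 + 6))/3)*(-66) = (10/3 + ⅓ + (6*4)/3)*(-66) = (10/3 + ⅓ + (⅓)*24)*(-66) = (10/3 + ⅓ + 8)*(-66) = (35/3)*(-66) = -770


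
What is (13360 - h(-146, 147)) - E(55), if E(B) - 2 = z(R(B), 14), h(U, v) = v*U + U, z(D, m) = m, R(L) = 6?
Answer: 34952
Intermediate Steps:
h(U, v) = U + U*v (h(U, v) = U*v + U = U + U*v)
E(B) = 16 (E(B) = 2 + 14 = 16)
(13360 - h(-146, 147)) - E(55) = (13360 - (-146)*(1 + 147)) - 1*16 = (13360 - (-146)*148) - 16 = (13360 - 1*(-21608)) - 16 = (13360 + 21608) - 16 = 34968 - 16 = 34952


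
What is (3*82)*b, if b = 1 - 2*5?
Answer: -2214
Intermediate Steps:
b = -9 (b = 1 - 10 = -9)
(3*82)*b = (3*82)*(-9) = 246*(-9) = -2214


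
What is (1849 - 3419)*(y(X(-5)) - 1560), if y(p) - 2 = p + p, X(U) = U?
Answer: 2461760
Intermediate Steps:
y(p) = 2 + 2*p (y(p) = 2 + (p + p) = 2 + 2*p)
(1849 - 3419)*(y(X(-5)) - 1560) = (1849 - 3419)*((2 + 2*(-5)) - 1560) = -1570*((2 - 10) - 1560) = -1570*(-8 - 1560) = -1570*(-1568) = 2461760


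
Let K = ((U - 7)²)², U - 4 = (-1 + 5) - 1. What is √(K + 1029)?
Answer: 7*√21 ≈ 32.078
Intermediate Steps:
U = 7 (U = 4 + ((-1 + 5) - 1) = 4 + (4 - 1) = 4 + 3 = 7)
K = 0 (K = ((7 - 7)²)² = (0²)² = 0² = 0)
√(K + 1029) = √(0 + 1029) = √1029 = 7*√21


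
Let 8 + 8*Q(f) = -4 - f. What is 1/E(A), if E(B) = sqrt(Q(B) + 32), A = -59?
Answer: 2*sqrt(606)/303 ≈ 0.16249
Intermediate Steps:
Q(f) = -3/2 - f/8 (Q(f) = -1 + (-4 - f)/8 = -1 + (-1/2 - f/8) = -3/2 - f/8)
E(B) = sqrt(61/2 - B/8) (E(B) = sqrt((-3/2 - B/8) + 32) = sqrt(61/2 - B/8))
1/E(A) = 1/(sqrt(488 - 2*(-59))/4) = 1/(sqrt(488 + 118)/4) = 1/(sqrt(606)/4) = 2*sqrt(606)/303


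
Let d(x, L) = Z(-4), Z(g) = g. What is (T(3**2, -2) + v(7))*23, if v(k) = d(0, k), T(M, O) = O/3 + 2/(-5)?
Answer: -1748/15 ≈ -116.53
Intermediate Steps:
T(M, O) = -2/5 + O/3 (T(M, O) = O*(1/3) + 2*(-1/5) = O/3 - 2/5 = -2/5 + O/3)
d(x, L) = -4
v(k) = -4
(T(3**2, -2) + v(7))*23 = ((-2/5 + (1/3)*(-2)) - 4)*23 = ((-2/5 - 2/3) - 4)*23 = (-16/15 - 4)*23 = -76/15*23 = -1748/15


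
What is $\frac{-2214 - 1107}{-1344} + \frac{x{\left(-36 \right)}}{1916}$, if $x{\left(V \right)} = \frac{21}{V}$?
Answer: $\frac{1590563}{643776} \approx 2.4707$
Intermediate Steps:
$\frac{-2214 - 1107}{-1344} + \frac{x{\left(-36 \right)}}{1916} = \frac{-2214 - 1107}{-1344} + \frac{21 \frac{1}{-36}}{1916} = \left(-2214 - 1107\right) \left(- \frac{1}{1344}\right) + 21 \left(- \frac{1}{36}\right) \frac{1}{1916} = \left(-3321\right) \left(- \frac{1}{1344}\right) - \frac{7}{22992} = \frac{1107}{448} - \frac{7}{22992} = \frac{1590563}{643776}$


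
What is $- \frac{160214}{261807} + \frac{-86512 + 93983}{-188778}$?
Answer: $- \frac{10733612863}{16474467282} \approx -0.65153$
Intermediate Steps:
$- \frac{160214}{261807} + \frac{-86512 + 93983}{-188778} = \left(-160214\right) \frac{1}{261807} + 7471 \left(- \frac{1}{188778}\right) = - \frac{160214}{261807} - \frac{7471}{188778} = - \frac{10733612863}{16474467282}$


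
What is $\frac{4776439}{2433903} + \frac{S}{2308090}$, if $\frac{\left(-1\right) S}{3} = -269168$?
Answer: $\frac{6494918749811}{2808833587635} \approx 2.3123$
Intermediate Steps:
$S = 807504$ ($S = \left(-3\right) \left(-269168\right) = 807504$)
$\frac{4776439}{2433903} + \frac{S}{2308090} = \frac{4776439}{2433903} + \frac{807504}{2308090} = 4776439 \cdot \frac{1}{2433903} + 807504 \cdot \frac{1}{2308090} = \frac{4776439}{2433903} + \frac{403752}{1154045} = \frac{6494918749811}{2808833587635}$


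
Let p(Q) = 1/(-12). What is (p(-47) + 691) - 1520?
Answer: -9949/12 ≈ -829.08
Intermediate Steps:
p(Q) = -1/12
(p(-47) + 691) - 1520 = (-1/12 + 691) - 1520 = 8291/12 - 1520 = -9949/12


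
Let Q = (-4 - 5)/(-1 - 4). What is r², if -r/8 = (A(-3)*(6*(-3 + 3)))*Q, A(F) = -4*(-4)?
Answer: 0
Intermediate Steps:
A(F) = 16
Q = 9/5 (Q = -9/(-5) = -9*(-⅕) = 9/5 ≈ 1.8000)
r = 0 (r = -8*16*(6*(-3 + 3))*9/5 = -8*16*(6*0)*9/5 = -8*16*0*9/5 = -0*9/5 = -8*0 = 0)
r² = 0² = 0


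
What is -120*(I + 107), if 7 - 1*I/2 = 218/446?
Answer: -3211800/223 ≈ -14403.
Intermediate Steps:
I = 2904/223 (I = 14 - 436/446 = 14 - 2*109/223 = 14 - 218/223 = 2904/223 ≈ 13.022)
-120*(I + 107) = -120*(2904/223 + 107) = -120*26765/223 = -3211800/223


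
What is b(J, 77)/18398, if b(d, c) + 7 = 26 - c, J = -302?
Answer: -29/9199 ≈ -0.0031525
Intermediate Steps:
b(d, c) = 19 - c (b(d, c) = -7 + (26 - c) = 19 - c)
b(J, 77)/18398 = (19 - 1*77)/18398 = (19 - 77)*(1/18398) = -58*1/18398 = -29/9199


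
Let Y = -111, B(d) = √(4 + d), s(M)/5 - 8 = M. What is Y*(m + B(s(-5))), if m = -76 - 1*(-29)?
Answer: 5217 - 111*√19 ≈ 4733.2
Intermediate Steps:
s(M) = 40 + 5*M
m = -47 (m = -76 + 29 = -47)
Y*(m + B(s(-5))) = -111*(-47 + √(4 + (40 + 5*(-5)))) = -111*(-47 + √(4 + (40 - 25))) = -111*(-47 + √(4 + 15)) = -111*(-47 + √19) = 5217 - 111*√19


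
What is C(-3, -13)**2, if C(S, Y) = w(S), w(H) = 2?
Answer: 4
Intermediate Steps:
C(S, Y) = 2
C(-3, -13)**2 = 2**2 = 4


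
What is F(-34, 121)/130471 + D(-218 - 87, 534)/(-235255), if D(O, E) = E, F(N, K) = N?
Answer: -77670184/30693955105 ≈ -0.0025305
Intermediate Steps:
F(-34, 121)/130471 + D(-218 - 87, 534)/(-235255) = -34/130471 + 534/(-235255) = -34*1/130471 + 534*(-1/235255) = -34/130471 - 534/235255 = -77670184/30693955105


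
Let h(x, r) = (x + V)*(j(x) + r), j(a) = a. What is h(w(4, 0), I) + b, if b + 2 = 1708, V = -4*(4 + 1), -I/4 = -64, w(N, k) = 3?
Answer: -2697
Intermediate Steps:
I = 256 (I = -4*(-64) = 256)
V = -20 (V = -4*5 = -20)
b = 1706 (b = -2 + 1708 = 1706)
h(x, r) = (-20 + x)*(r + x) (h(x, r) = (x - 20)*(x + r) = (-20 + x)*(r + x))
h(w(4, 0), I) + b = (3**2 - 20*256 - 20*3 + 256*3) + 1706 = (9 - 5120 - 60 + 768) + 1706 = -4403 + 1706 = -2697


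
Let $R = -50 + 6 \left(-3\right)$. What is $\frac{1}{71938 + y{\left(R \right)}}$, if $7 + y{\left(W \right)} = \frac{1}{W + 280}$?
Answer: $\frac{212}{15249373} \approx 1.3902 \cdot 10^{-5}$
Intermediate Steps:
$R = -68$ ($R = -50 - 18 = -68$)
$y{\left(W \right)} = -7 + \frac{1}{280 + W}$ ($y{\left(W \right)} = -7 + \frac{1}{W + 280} = -7 + \frac{1}{280 + W}$)
$\frac{1}{71938 + y{\left(R \right)}} = \frac{1}{71938 + \frac{-1959 - -476}{280 - 68}} = \frac{1}{71938 + \frac{-1959 + 476}{212}} = \frac{1}{71938 + \frac{1}{212} \left(-1483\right)} = \frac{1}{71938 - \frac{1483}{212}} = \frac{1}{\frac{15249373}{212}} = \frac{212}{15249373}$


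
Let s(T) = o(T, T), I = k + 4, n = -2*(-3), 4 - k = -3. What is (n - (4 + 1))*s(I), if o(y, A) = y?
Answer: 11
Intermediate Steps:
k = 7 (k = 4 - 1*(-3) = 4 + 3 = 7)
n = 6
I = 11 (I = 7 + 4 = 11)
s(T) = T
(n - (4 + 1))*s(I) = (6 - (4 + 1))*11 = (6 - 1*5)*11 = (6 - 5)*11 = 1*11 = 11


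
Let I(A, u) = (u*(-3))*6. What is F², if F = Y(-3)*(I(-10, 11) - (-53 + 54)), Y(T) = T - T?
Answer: 0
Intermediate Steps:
I(A, u) = -18*u (I(A, u) = -3*u*6 = -18*u)
Y(T) = 0
F = 0 (F = 0*(-18*11 - (-53 + 54)) = 0*(-198 - 1*1) = 0*(-198 - 1) = 0*(-199) = 0)
F² = 0² = 0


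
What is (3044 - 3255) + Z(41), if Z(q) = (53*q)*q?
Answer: 88882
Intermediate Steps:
Z(q) = 53*q²
(3044 - 3255) + Z(41) = (3044 - 3255) + 53*41² = -211 + 53*1681 = -211 + 89093 = 88882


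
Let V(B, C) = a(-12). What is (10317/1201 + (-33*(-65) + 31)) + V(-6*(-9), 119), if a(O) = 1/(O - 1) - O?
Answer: 34294164/15613 ≈ 2196.5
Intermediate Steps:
a(O) = 1/(-1 + O) - O
V(B, C) = 155/13 (V(B, C) = (1 - 12 - 1*(-12)²)/(-1 - 12) = (1 - 12 - 1*144)/(-13) = -(1 - 12 - 144)/13 = -1/13*(-155) = 155/13)
(10317/1201 + (-33*(-65) + 31)) + V(-6*(-9), 119) = (10317/1201 + (-33*(-65) + 31)) + 155/13 = (10317*(1/1201) + (2145 + 31)) + 155/13 = (10317/1201 + 2176) + 155/13 = 2623693/1201 + 155/13 = 34294164/15613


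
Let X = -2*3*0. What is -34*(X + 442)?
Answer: -15028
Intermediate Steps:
X = 0 (X = -6*0 = 0)
-34*(X + 442) = -34*(0 + 442) = -34*442 = -15028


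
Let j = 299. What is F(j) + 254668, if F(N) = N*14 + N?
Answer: 259153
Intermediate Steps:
F(N) = 15*N (F(N) = 14*N + N = 15*N)
F(j) + 254668 = 15*299 + 254668 = 4485 + 254668 = 259153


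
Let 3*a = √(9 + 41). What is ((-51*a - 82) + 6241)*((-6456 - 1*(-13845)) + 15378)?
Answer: 140221953 - 1935195*√2 ≈ 1.3749e+8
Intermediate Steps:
a = 5*√2/3 (a = √(9 + 41)/3 = √50/3 = (5*√2)/3 = 5*√2/3 ≈ 2.3570)
((-51*a - 82) + 6241)*((-6456 - 1*(-13845)) + 15378) = ((-85*√2 - 82) + 6241)*((-6456 - 1*(-13845)) + 15378) = ((-85*√2 - 82) + 6241)*((-6456 + 13845) + 15378) = ((-82 - 85*√2) + 6241)*(7389 + 15378) = (6159 - 85*√2)*22767 = 140221953 - 1935195*√2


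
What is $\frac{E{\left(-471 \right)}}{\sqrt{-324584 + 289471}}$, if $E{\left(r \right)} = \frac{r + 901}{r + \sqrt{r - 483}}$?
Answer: $- \frac{86 \sqrt{3721978}}{521533389} + \frac{13502 i \sqrt{35113}}{521533389} \approx -0.00031813 + 0.0048512 i$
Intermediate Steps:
$E{\left(r \right)} = \frac{901 + r}{r + \sqrt{-483 + r}}$
$\frac{E{\left(-471 \right)}}{\sqrt{-324584 + 289471}} = \frac{\frac{1}{-471 + \sqrt{-483 - 471}} \left(901 - 471\right)}{\sqrt{-324584 + 289471}} = \frac{\frac{1}{-471 + \sqrt{-954}} \cdot 430}{\sqrt{-35113}} = \frac{\frac{1}{-471 + 3 i \sqrt{106}} \cdot 430}{i \sqrt{35113}} = \frac{430}{-471 + 3 i \sqrt{106}} \left(- \frac{i \sqrt{35113}}{35113}\right) = - \frac{430 i \sqrt{35113}}{35113 \left(-471 + 3 i \sqrt{106}\right)}$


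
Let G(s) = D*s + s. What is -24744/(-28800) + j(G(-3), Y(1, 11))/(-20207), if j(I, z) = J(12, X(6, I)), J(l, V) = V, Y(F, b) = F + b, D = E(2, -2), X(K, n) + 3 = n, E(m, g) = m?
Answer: 20847817/24248400 ≈ 0.85976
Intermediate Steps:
X(K, n) = -3 + n
D = 2
G(s) = 3*s (G(s) = 2*s + s = 3*s)
j(I, z) = -3 + I
-24744/(-28800) + j(G(-3), Y(1, 11))/(-20207) = -24744/(-28800) + (-3 + 3*(-3))/(-20207) = -24744*(-1/28800) + (-3 - 9)*(-1/20207) = 1031/1200 - 12*(-1/20207) = 1031/1200 + 12/20207 = 20847817/24248400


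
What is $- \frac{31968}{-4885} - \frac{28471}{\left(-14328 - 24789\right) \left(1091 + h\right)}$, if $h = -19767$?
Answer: $\frac{23354054292221}{3568732314420} \approx 6.5441$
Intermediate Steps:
$- \frac{31968}{-4885} - \frac{28471}{\left(-14328 - 24789\right) \left(1091 + h\right)} = - \frac{31968}{-4885} - \frac{28471}{\left(-14328 - 24789\right) \left(1091 - 19767\right)} = \left(-31968\right) \left(- \frac{1}{4885}\right) - \frac{28471}{\left(-39117\right) \left(-18676\right)} = \frac{31968}{4885} - \frac{28471}{730549092} = \frac{23354054292221}{3568732314420}$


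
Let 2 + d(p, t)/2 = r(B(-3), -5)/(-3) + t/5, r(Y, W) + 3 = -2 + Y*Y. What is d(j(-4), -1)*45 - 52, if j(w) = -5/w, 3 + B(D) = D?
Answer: -1180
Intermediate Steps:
B(D) = -3 + D
r(Y, W) = -5 + Y² (r(Y, W) = -3 + (-2 + Y*Y) = -3 + (-2 + Y²) = -5 + Y²)
d(p, t) = -74/3 + 2*t/5 (d(p, t) = -4 + 2*((-5 + (-3 - 3)²)/(-3) + t/5) = -4 + 2*((-5 + (-6)²)*(-⅓) + t*(⅕)) = -4 + 2*((-5 + 36)*(-⅓) + t/5) = -4 + 2*(31*(-⅓) + t/5) = -4 + 2*(-31/3 + t/5) = -4 + (-62/3 + 2*t/5) = -74/3 + 2*t/5)
d(j(-4), -1)*45 - 52 = (-74/3 + (⅖)*(-1))*45 - 52 = (-74/3 - ⅖)*45 - 52 = -376/15*45 - 52 = -1128 - 52 = -1180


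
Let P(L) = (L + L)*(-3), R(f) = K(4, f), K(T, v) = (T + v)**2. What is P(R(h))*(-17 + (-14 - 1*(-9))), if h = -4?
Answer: 0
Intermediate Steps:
R(f) = (4 + f)**2
P(L) = -6*L (P(L) = (2*L)*(-3) = -6*L)
P(R(h))*(-17 + (-14 - 1*(-9))) = (-6*(4 - 4)**2)*(-17 + (-14 - 1*(-9))) = (-6*0**2)*(-17 + (-14 + 9)) = (-6*0)*(-17 - 5) = 0*(-22) = 0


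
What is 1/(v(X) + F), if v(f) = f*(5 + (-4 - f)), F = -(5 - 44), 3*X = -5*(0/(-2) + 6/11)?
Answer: 121/4509 ≈ 0.026835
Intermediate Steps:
X = -10/11 (X = (-5*(0/(-2) + 6/11))/3 = (-5*(0*(-1/2) + 6*(1/11)))/3 = (-5*(0 + 6/11))/3 = (-5*6/11)/3 = (1/3)*(-30/11) = -10/11 ≈ -0.90909)
F = 39 (F = -1*(-39) = 39)
v(f) = f*(1 - f)
1/(v(X) + F) = 1/(-10*(1 - 1*(-10/11))/11 + 39) = 1/(-10*(1 + 10/11)/11 + 39) = 1/(-10/11*21/11 + 39) = 1/(-210/121 + 39) = 1/(4509/121) = 121/4509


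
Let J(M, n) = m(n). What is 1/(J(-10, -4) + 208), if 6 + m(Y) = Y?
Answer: 1/198 ≈ 0.0050505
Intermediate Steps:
m(Y) = -6 + Y
J(M, n) = -6 + n
1/(J(-10, -4) + 208) = 1/((-6 - 4) + 208) = 1/(-10 + 208) = 1/198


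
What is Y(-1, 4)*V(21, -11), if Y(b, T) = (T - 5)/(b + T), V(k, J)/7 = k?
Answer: -49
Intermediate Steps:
V(k, J) = 7*k
Y(b, T) = (-5 + T)/(T + b)
Y(-1, 4)*V(21, -11) = ((-5 + 4)/(4 - 1))*(7*21) = (-1/3)*147 = ((1/3)*(-1))*147 = -1/3*147 = -49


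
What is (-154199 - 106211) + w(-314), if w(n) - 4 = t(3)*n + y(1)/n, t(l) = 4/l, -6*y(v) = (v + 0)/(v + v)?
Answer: -327595781/1256 ≈ -2.6082e+5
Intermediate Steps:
y(v) = -1/12 (y(v) = -(v + 0)/(6*(v + v)) = -v/(6*(2*v)) = -v*1/(2*v)/6 = -⅙*½ = -1/12)
w(n) = 4 - 1/(12*n) + 4*n/3 (w(n) = 4 + ((4/3)*n - 1/(12*n)) = 4 + ((4*(⅓))*n - 1/(12*n)) = 4 + (4*n/3 - 1/(12*n)) = 4 + (-1/(12*n) + 4*n/3) = 4 - 1/(12*n) + 4*n/3)
(-154199 - 106211) + w(-314) = (-154199 - 106211) + (1/12)*(-1 + 16*(-314)*(3 - 314))/(-314) = -260410 + (1/12)*(-1/314)*(-1 + 16*(-314)*(-311)) = -260410 + (1/12)*(-1/314)*(-1 + 1562464) = -260410 + (1/12)*(-1/314)*1562463 = -260410 - 520821/1256 = -327595781/1256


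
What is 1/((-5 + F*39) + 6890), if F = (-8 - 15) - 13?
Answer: 1/5481 ≈ 0.00018245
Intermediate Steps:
F = -36 (F = -23 - 13 = -36)
1/((-5 + F*39) + 6890) = 1/((-5 - 36*39) + 6890) = 1/((-5 - 1404) + 6890) = 1/(-1409 + 6890) = 1/5481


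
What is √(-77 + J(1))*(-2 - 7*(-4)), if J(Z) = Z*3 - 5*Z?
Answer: 26*I*√79 ≈ 231.09*I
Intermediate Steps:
J(Z) = -2*Z (J(Z) = 3*Z - 5*Z = -2*Z)
√(-77 + J(1))*(-2 - 7*(-4)) = √(-77 - 2*1)*(-2 - 7*(-4)) = √(-77 - 2)*(-2 + 28) = √(-79)*26 = (I*√79)*26 = 26*I*√79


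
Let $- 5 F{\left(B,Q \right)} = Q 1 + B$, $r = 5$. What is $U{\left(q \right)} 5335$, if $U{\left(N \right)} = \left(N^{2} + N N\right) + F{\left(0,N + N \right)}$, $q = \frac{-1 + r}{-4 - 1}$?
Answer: $8536$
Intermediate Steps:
$F{\left(B,Q \right)} = - \frac{B}{5} - \frac{Q}{5}$ ($F{\left(B,Q \right)} = - \frac{Q 1 + B}{5} = - \frac{Q + B}{5} = - \frac{B + Q}{5} = - \frac{B}{5} - \frac{Q}{5}$)
$q = - \frac{4}{5}$ ($q = \frac{-1 + 5}{-4 - 1} = \frac{4}{-5} = 4 \left(- \frac{1}{5}\right) = - \frac{4}{5} \approx -0.8$)
$U{\left(N \right)} = 2 N^{2} - \frac{2 N}{5}$ ($U{\left(N \right)} = \left(N^{2} + N N\right) - \frac{N + N}{5} = \left(N^{2} + N^{2}\right) + \left(0 - \frac{2 N}{5}\right) = 2 N^{2} + \left(0 - \frac{2 N}{5}\right) = 2 N^{2} - \frac{2 N}{5}$)
$U{\left(q \right)} 5335 = \frac{2}{5} \left(- \frac{4}{5}\right) \left(-1 + 5 \left(- \frac{4}{5}\right)\right) 5335 = \frac{2}{5} \left(- \frac{4}{5}\right) \left(-1 - 4\right) 5335 = \frac{2}{5} \left(- \frac{4}{5}\right) \left(-5\right) 5335 = \frac{8}{5} \cdot 5335 = 8536$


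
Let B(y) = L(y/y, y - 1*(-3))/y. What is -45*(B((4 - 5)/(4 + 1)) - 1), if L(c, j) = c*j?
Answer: 675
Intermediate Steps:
B(y) = (3 + y)/y (B(y) = ((y/y)*(y - 1*(-3)))/y = (1*(y + 3))/y = (1*(3 + y))/y = (3 + y)/y)
-45*(B((4 - 5)/(4 + 1)) - 1) = -45*((3 + (4 - 5)/(4 + 1))/(((4 - 5)/(4 + 1))) - 1) = -45*((3 - 1/5)/((-1/5)) - 1) = -45*((3 - 1*⅕)/((-1*⅕)) - 1) = -45*((3 - ⅕)/(-⅕) - 1) = -45*(-5*14/5 - 1) = -45*(-14 - 1) = -45*(-15) = 675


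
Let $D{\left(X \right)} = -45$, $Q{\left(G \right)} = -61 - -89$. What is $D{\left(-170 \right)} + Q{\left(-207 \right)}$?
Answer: $-17$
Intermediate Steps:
$Q{\left(G \right)} = 28$ ($Q{\left(G \right)} = -61 + 89 = 28$)
$D{\left(-170 \right)} + Q{\left(-207 \right)} = -45 + 28 = -17$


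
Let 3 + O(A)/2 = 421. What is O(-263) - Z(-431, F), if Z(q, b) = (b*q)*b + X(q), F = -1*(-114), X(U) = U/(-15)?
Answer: 84031249/15 ≈ 5.6021e+6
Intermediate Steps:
X(U) = -U/15 (X(U) = U*(-1/15) = -U/15)
O(A) = 836 (O(A) = -6 + 2*421 = -6 + 842 = 836)
F = 114
Z(q, b) = -q/15 + q*b**2 (Z(q, b) = (b*q)*b - q/15 = q*b**2 - q/15 = -q/15 + q*b**2)
O(-263) - Z(-431, F) = 836 - (-431)*(-1/15 + 114**2) = 836 - (-431)*(-1/15 + 12996) = 836 - (-431)*194939/15 = 836 - 1*(-84018709/15) = 836 + 84018709/15 = 84031249/15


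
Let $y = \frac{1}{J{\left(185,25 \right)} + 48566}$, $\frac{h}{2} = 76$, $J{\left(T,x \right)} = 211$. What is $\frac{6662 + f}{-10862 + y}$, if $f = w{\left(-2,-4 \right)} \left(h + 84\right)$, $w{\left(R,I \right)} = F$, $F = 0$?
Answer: $- \frac{324952374}{529815773} \approx -0.61333$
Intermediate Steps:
$h = 152$ ($h = 2 \cdot 76 = 152$)
$w{\left(R,I \right)} = 0$
$f = 0$ ($f = 0 \left(152 + 84\right) = 0 \cdot 236 = 0$)
$y = \frac{1}{48777}$ ($y = \frac{1}{211 + 48566} = \frac{1}{48777} \approx 2.0501 \cdot 10^{-5}$)
$\frac{6662 + f}{-10862 + y} = \frac{6662 + 0}{-10862 + \frac{1}{48777}} = \frac{6662}{- \frac{529815773}{48777}} = 6662 \left(- \frac{48777}{529815773}\right) = - \frac{324952374}{529815773}$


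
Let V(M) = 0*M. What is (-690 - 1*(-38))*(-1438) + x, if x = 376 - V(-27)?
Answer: 937952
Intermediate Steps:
V(M) = 0
x = 376 (x = 376 - 1*0 = 376 + 0 = 376)
(-690 - 1*(-38))*(-1438) + x = (-690 - 1*(-38))*(-1438) + 376 = (-690 + 38)*(-1438) + 376 = -652*(-1438) + 376 = 937576 + 376 = 937952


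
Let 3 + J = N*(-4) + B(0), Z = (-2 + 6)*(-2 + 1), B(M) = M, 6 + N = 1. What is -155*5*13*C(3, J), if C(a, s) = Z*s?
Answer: 685100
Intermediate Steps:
N = -5 (N = -6 + 1 = -5)
Z = -4 (Z = 4*(-1) = -4)
J = 17 (J = -3 + (-5*(-4) + 0) = -3 + (20 + 0) = -3 + 20 = 17)
C(a, s) = -4*s
-155*5*13*C(3, J) = -155*5*13*(-4*17) = -10075*(-68) = -155*(-4420) = 685100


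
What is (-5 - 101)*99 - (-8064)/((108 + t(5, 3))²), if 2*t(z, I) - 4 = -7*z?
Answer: -359124894/34225 ≈ -10493.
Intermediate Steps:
t(z, I) = 2 - 7*z/2 (t(z, I) = 2 + (-7*z)/2 = 2 - 7*z/2)
(-5 - 101)*99 - (-8064)/((108 + t(5, 3))²) = (-5 - 101)*99 - (-8064)/((108 + (2 - 7/2*5))²) = -106*99 - (-8064)/((108 + (2 - 35/2))²) = -10494 - (-8064)/((108 - 31/2)²) = -10494 - (-8064)/((185/2)²) = -10494 - (-8064)/34225/4 = -10494 - (-8064)*4/34225 = -10494 - 1*(-32256/34225) = -10494 + 32256/34225 = -359124894/34225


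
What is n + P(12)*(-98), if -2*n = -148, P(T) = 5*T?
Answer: -5806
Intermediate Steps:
n = 74 (n = -½*(-148) = 74)
n + P(12)*(-98) = 74 + (5*12)*(-98) = 74 + 60*(-98) = 74 - 5880 = -5806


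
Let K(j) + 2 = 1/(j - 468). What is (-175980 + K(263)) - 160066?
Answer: -68889841/205 ≈ -3.3605e+5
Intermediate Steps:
K(j) = -2 + 1/(-468 + j) (K(j) = -2 + 1/(j - 468) = -2 + 1/(-468 + j))
(-175980 + K(263)) - 160066 = (-175980 + (937 - 2*263)/(-468 + 263)) - 160066 = (-175980 + (937 - 526)/(-205)) - 160066 = (-175980 - 1/205*411) - 160066 = (-175980 - 411/205) - 160066 = -36076311/205 - 160066 = -68889841/205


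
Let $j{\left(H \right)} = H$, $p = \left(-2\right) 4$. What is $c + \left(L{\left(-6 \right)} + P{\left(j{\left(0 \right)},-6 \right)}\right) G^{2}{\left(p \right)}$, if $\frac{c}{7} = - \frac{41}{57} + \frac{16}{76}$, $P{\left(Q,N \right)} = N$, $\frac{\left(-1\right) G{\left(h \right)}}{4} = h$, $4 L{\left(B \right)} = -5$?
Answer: $- \frac{423371}{57} \approx -7427.6$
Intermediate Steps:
$p = -8$
$L{\left(B \right)} = - \frac{5}{4}$ ($L{\left(B \right)} = \frac{1}{4} \left(-5\right) = - \frac{5}{4}$)
$G{\left(h \right)} = - 4 h$
$c = - \frac{203}{57}$ ($c = 7 \left(- \frac{41}{57} + \frac{16}{76}\right) = 7 \left(\left(-41\right) \frac{1}{57} + 16 \cdot \frac{1}{76}\right) = 7 \left(- \frac{41}{57} + \frac{4}{19}\right) = 7 \left(- \frac{29}{57}\right) = - \frac{203}{57} \approx -3.5614$)
$c + \left(L{\left(-6 \right)} + P{\left(j{\left(0 \right)},-6 \right)}\right) G^{2}{\left(p \right)} = - \frac{203}{57} + \left(- \frac{5}{4} - 6\right) \left(\left(-4\right) \left(-8\right)\right)^{2} = - \frac{203}{57} - \frac{29 \cdot 32^{2}}{4} = - \frac{203}{57} - 7424 = - \frac{423371}{57}$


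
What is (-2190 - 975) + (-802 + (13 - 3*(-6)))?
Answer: -3936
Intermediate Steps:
(-2190 - 975) + (-802 + (13 - 3*(-6))) = -3165 + (-802 + (13 + 18)) = -3165 + (-802 + 31) = -3165 - 771 = -3936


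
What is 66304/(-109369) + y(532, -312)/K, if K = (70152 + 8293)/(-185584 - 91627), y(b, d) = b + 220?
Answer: -786363972112/295843145 ≈ -2658.0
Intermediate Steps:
y(b, d) = 220 + b
K = -2705/9559 (K = 78445/(-277211) = 78445*(-1/277211) = -2705/9559 ≈ -0.28298)
66304/(-109369) + y(532, -312)/K = 66304/(-109369) + (220 + 532)/(-2705/9559) = 66304*(-1/109369) + 752*(-9559/2705) = -66304/109369 - 7188368/2705 = -786363972112/295843145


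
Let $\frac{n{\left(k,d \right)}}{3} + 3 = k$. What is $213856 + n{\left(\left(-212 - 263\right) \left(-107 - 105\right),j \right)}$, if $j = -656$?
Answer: $515947$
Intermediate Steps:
$n{\left(k,d \right)} = -9 + 3 k$
$213856 + n{\left(\left(-212 - 263\right) \left(-107 - 105\right),j \right)} = 213856 - \left(9 - 3 \left(-212 - 263\right) \left(-107 - 105\right)\right) = 213856 - \left(9 - 3 \left(\left(-475\right) \left(-212\right)\right)\right) = 213856 + \left(-9 + 3 \cdot 100700\right) = 213856 + \left(-9 + 302100\right) = 213856 + 302091 = 515947$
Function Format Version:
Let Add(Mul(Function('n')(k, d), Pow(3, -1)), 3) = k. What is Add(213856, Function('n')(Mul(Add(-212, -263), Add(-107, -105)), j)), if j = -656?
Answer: 515947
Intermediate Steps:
Function('n')(k, d) = Add(-9, Mul(3, k))
Add(213856, Function('n')(Mul(Add(-212, -263), Add(-107, -105)), j)) = Add(213856, Add(-9, Mul(3, Mul(Add(-212, -263), Add(-107, -105))))) = Add(213856, Add(-9, Mul(3, Mul(-475, -212)))) = Add(213856, Add(-9, Mul(3, 100700))) = Add(213856, Add(-9, 302100)) = Add(213856, 302091) = 515947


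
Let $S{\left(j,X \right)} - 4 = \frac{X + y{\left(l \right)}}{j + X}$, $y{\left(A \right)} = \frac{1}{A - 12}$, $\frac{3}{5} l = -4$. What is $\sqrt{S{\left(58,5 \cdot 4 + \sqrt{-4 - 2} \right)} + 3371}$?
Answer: $\frac{\sqrt{14} \sqrt{\frac{14743117 + 189056 i \sqrt{6}}{78 + i \sqrt{6}}}}{28} \approx 58.097 + 0.00020096 i$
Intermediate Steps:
$l = - \frac{20}{3}$ ($l = \frac{5}{3} \left(-4\right) = - \frac{20}{3} \approx -6.6667$)
$y{\left(A \right)} = \frac{1}{-12 + A}$
$S{\left(j,X \right)} = 4 + \frac{- \frac{3}{56} + X}{X + j}$ ($S{\left(j,X \right)} = 4 + \frac{X + \frac{1}{-12 - \frac{20}{3}}}{j + X} = 4 + \frac{X + \frac{1}{- \frac{56}{3}}}{X + j} = 4 + \frac{X - \frac{3}{56}}{X + j} = 4 + \frac{- \frac{3}{56} + X}{X + j}$)
$\sqrt{S{\left(58,5 \cdot 4 + \sqrt{-4 - 2} \right)} + 3371} = \sqrt{\frac{- \frac{3}{56} + 4 \cdot 58 + 5 \left(5 \cdot 4 + \sqrt{-4 - 2}\right)}{\left(5 \cdot 4 + \sqrt{-4 - 2}\right) + 58} + 3371} = \sqrt{\frac{- \frac{3}{56} + 232 + 5 \left(20 + \sqrt{-6}\right)}{\left(20 + \sqrt{-6}\right) + 58} + 3371} = \sqrt{\frac{- \frac{3}{56} + 232 + 5 \left(20 + i \sqrt{6}\right)}{\left(20 + i \sqrt{6}\right) + 58} + 3371} = \sqrt{\frac{- \frac{3}{56} + 232 + \left(100 + 5 i \sqrt{6}\right)}{78 + i \sqrt{6}} + 3371} = \sqrt{\frac{\frac{18589}{56} + 5 i \sqrt{6}}{78 + i \sqrt{6}} + 3371} = \sqrt{3371 + \frac{\frac{18589}{56} + 5 i \sqrt{6}}{78 + i \sqrt{6}}}$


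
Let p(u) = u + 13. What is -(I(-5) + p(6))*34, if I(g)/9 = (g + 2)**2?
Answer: -3400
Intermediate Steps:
I(g) = 9*(2 + g)**2 (I(g) = 9*(g + 2)**2 = 9*(2 + g)**2)
p(u) = 13 + u
-(I(-5) + p(6))*34 = -(9*(2 - 5)**2 + (13 + 6))*34 = -(9*(-3)**2 + 19)*34 = -(9*9 + 19)*34 = -(81 + 19)*34 = -100*34 = -1*3400 = -3400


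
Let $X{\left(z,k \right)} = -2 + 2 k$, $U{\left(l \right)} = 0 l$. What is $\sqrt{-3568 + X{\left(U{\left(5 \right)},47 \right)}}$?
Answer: $2 i \sqrt{869} \approx 58.958 i$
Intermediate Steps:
$U{\left(l \right)} = 0$
$\sqrt{-3568 + X{\left(U{\left(5 \right)},47 \right)}} = \sqrt{-3568 + \left(-2 + 2 \cdot 47\right)} = \sqrt{-3568 + \left(-2 + 94\right)} = \sqrt{-3568 + 92} = \sqrt{-3476} = 2 i \sqrt{869}$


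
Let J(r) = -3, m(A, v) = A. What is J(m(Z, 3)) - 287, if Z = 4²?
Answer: -290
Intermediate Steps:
Z = 16
J(m(Z, 3)) - 287 = -3 - 287 = -290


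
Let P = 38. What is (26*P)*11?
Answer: 10868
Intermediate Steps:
(26*P)*11 = (26*38)*11 = 988*11 = 10868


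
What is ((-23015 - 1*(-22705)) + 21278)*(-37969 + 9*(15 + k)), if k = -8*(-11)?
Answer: -776696656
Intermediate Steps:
k = 88
((-23015 - 1*(-22705)) + 21278)*(-37969 + 9*(15 + k)) = ((-23015 - 1*(-22705)) + 21278)*(-37969 + 9*(15 + 88)) = ((-23015 + 22705) + 21278)*(-37969 + 9*103) = (-310 + 21278)*(-37969 + 927) = 20968*(-37042) = -776696656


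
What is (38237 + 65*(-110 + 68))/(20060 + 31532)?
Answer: 35507/51592 ≈ 0.68823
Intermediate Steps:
(38237 + 65*(-110 + 68))/(20060 + 31532) = (38237 + 65*(-42))/51592 = (38237 - 2730)*(1/51592) = 35507*(1/51592) = 35507/51592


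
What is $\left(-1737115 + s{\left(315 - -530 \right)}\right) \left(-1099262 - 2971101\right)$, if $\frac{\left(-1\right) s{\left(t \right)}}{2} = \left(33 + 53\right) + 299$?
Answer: $7073822802255$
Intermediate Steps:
$s{\left(t \right)} = -770$ ($s{\left(t \right)} = - 2 \left(\left(33 + 53\right) + 299\right) = - 2 \left(86 + 299\right) = \left(-2\right) 385 = -770$)
$\left(-1737115 + s{\left(315 - -530 \right)}\right) \left(-1099262 - 2971101\right) = \left(-1737115 - 770\right) \left(-1099262 - 2971101\right) = \left(-1737885\right) \left(-4070363\right) = 7073822802255$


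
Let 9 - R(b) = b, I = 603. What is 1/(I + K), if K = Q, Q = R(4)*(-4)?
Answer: 1/583 ≈ 0.0017153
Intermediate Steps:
R(b) = 9 - b
Q = -20 (Q = (9 - 1*4)*(-4) = (9 - 4)*(-4) = 5*(-4) = -20)
K = -20
1/(I + K) = 1/(603 - 20) = 1/583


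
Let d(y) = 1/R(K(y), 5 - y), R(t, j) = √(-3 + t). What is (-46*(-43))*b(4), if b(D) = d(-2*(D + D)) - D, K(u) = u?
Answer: -7912 - 1978*I*√19/19 ≈ -7912.0 - 453.78*I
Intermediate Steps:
d(y) = (-3 + y)^(-½) (d(y) = 1/(√(-3 + y)) = (-3 + y)^(-½))
b(D) = (-3 - 4*D)^(-½) - D (b(D) = (-3 - 2*(D + D))^(-½) - D = (-3 - 4*D)^(-½) - D)
(-46*(-43))*b(4) = (-46*(-43))*((-3 - 4*4)^(-½) - 1*4) = 1978*((-3 - 16)^(-½) - 4) = 1978*((-19)^(-½) - 4) = 1978*(-I*√19/19 - 4) = 1978*(-4 - I*√19/19) = -7912 - 1978*I*√19/19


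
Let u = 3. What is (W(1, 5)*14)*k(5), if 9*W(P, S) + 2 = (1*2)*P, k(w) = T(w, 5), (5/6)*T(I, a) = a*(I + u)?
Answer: 0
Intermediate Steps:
T(I, a) = 6*a*(3 + I)/5 (T(I, a) = 6*(a*(I + 3))/5 = 6*(a*(3 + I))/5 = 6*a*(3 + I)/5)
k(w) = 18 + 6*w (k(w) = (6/5)*5*(3 + w) = 18 + 6*w)
W(P, S) = -2/9 + 2*P/9 (W(P, S) = -2/9 + ((1*2)*P)/9 = -2/9 + (2*P)/9 = -2/9 + 2*P/9)
(W(1, 5)*14)*k(5) = ((-2/9 + (2/9)*1)*14)*(18 + 6*5) = ((-2/9 + 2/9)*14)*(18 + 30) = (0*14)*48 = 0*48 = 0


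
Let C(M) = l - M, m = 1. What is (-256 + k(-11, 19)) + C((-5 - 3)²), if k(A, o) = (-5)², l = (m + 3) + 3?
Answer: -288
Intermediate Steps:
l = 7 (l = (1 + 3) + 3 = 4 + 3 = 7)
C(M) = 7 - M
k(A, o) = 25
(-256 + k(-11, 19)) + C((-5 - 3)²) = (-256 + 25) + (7 - (-5 - 3)²) = -231 + (7 - 1*(-8)²) = -231 + (7 - 1*64) = -231 + (7 - 64) = -231 - 57 = -288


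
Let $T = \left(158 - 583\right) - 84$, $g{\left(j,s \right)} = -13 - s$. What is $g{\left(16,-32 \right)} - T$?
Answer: $528$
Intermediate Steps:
$T = -509$ ($T = -425 - 84 = -509$)
$g{\left(16,-32 \right)} - T = \left(-13 - -32\right) - -509 = \left(-13 + 32\right) + 509 = 19 + 509 = 528$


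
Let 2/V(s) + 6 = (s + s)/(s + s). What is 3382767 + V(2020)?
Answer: 16913833/5 ≈ 3.3828e+6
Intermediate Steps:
V(s) = -⅖ (V(s) = 2/(-6 + (s + s)/(s + s)) = 2/(-6 + (2*s)/((2*s))) = 2/(-6 + (2*s)*(1/(2*s))) = 2/(-6 + 1) = 2/(-5) = 2*(-⅕) = -⅖)
3382767 + V(2020) = 3382767 - ⅖ = 16913833/5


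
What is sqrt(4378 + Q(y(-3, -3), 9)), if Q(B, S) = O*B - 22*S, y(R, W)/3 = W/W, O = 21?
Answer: sqrt(4243) ≈ 65.138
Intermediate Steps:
y(R, W) = 3 (y(R, W) = 3*(W/W) = 3*1 = 3)
Q(B, S) = -22*S + 21*B (Q(B, S) = 21*B - 22*S = -22*S + 21*B)
sqrt(4378 + Q(y(-3, -3), 9)) = sqrt(4378 + (-22*9 + 21*3)) = sqrt(4378 + (-198 + 63)) = sqrt(4378 - 135) = sqrt(4243)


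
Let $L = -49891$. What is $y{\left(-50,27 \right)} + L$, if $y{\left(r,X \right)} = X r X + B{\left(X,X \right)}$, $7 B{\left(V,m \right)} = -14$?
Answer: $-86343$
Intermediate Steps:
$B{\left(V,m \right)} = -2$ ($B{\left(V,m \right)} = \frac{1}{7} \left(-14\right) = -2$)
$y{\left(r,X \right)} = -2 + r X^{2}$ ($y{\left(r,X \right)} = X r X - 2 = r X^{2} - 2 = -2 + r X^{2}$)
$y{\left(-50,27 \right)} + L = \left(-2 - 50 \cdot 27^{2}\right) - 49891 = \left(-2 - 36450\right) - 49891 = -36452 - 49891 = -86343$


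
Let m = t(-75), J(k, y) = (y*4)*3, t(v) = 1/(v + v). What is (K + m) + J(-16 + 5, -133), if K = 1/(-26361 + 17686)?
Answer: -83072153/52050 ≈ -1596.0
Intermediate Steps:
K = -1/8675 (K = 1/(-8675) = -1/8675 ≈ -0.00011527)
t(v) = 1/(2*v)
J(k, y) = 12*y (J(k, y) = (4*y)*3 = 12*y)
m = -1/150 (m = (1/2)/(-75) = (1/2)*(-1/75) = -1/150 ≈ -0.0066667)
(K + m) + J(-16 + 5, -133) = (-1/8675 - 1/150) + 12*(-133) = -353/52050 - 1596 = -83072153/52050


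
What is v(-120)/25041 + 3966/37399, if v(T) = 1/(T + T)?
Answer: 23834988041/224762006160 ≈ 0.10605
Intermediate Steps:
v(T) = 1/(2*T)
v(-120)/25041 + 3966/37399 = ((½)/(-120))/25041 + 3966/37399 = ((½)*(-1/120))*(1/25041) + 3966*(1/37399) = -1/240*1/25041 + 3966/37399 = -1/6009840 + 3966/37399 = 23834988041/224762006160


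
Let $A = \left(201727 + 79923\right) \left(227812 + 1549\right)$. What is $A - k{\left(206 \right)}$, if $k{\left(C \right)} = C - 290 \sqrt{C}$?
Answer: $64599525444 + 290 \sqrt{206} \approx 6.46 \cdot 10^{10}$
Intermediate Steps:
$A = 64599525650$ ($A = 281650 \cdot 229361 = 64599525650$)
$A - k{\left(206 \right)} = 64599525650 - \left(206 - 290 \sqrt{206}\right) = 64599525444 + 290 \sqrt{206}$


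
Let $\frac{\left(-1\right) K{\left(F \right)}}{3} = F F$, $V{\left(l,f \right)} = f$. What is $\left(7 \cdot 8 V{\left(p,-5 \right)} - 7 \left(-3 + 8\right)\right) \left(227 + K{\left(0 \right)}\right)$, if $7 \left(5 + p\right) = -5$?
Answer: $-71505$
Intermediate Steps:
$p = - \frac{40}{7}$ ($p = -5 + \frac{1}{7} \left(-5\right) = -5 - \frac{5}{7} = - \frac{40}{7} \approx -5.7143$)
$K{\left(F \right)} = - 3 F^{2}$ ($K{\left(F \right)} = - 3 F F = - 3 F^{2}$)
$\left(7 \cdot 8 V{\left(p,-5 \right)} - 7 \left(-3 + 8\right)\right) \left(227 + K{\left(0 \right)}\right) = \left(7 \cdot 8 \left(-5\right) - 7 \left(-3 + 8\right)\right) \left(227 - 3 \cdot 0^{2}\right) = \left(56 \left(-5\right) - 35\right) \left(227 - 0\right) = \left(-280 - 35\right) \left(227 + 0\right) = \left(-315\right) 227 = -71505$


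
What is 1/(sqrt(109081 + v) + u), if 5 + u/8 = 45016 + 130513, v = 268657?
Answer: 702096/985877397563 - sqrt(377738)/1971754795126 ≈ 7.1184e-7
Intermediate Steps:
u = 1404192 (u = -40 + 8*(45016 + 130513) = -40 + 8*175529 = -40 + 1404232 = 1404192)
1/(sqrt(109081 + v) + u) = 1/(sqrt(109081 + 268657) + 1404192) = 1/(sqrt(377738) + 1404192) = 1/(1404192 + sqrt(377738))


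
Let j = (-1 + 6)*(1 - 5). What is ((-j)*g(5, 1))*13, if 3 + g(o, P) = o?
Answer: 520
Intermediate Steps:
j = -20 (j = 5*(-4) = -20)
g(o, P) = -3 + o
((-j)*g(5, 1))*13 = ((-1*(-20))*(-3 + 5))*13 = (20*2)*13 = 40*13 = 520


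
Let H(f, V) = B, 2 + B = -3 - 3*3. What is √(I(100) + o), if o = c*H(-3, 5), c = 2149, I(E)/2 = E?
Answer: I*√29886 ≈ 172.88*I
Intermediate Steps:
B = -14 (B = -2 + (-3 - 3*3) = -2 + (-3 - 9) = -2 - 12 = -14)
I(E) = 2*E
H(f, V) = -14
o = -30086 (o = 2149*(-14) = -30086)
√(I(100) + o) = √(2*100 - 30086) = √(200 - 30086) = √(-29886) = I*√29886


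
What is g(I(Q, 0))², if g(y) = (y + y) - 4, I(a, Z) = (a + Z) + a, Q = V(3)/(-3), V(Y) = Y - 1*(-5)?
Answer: 1936/9 ≈ 215.11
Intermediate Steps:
V(Y) = 5 + Y (V(Y) = Y + 5 = 5 + Y)
Q = -8/3 (Q = (5 + 3)/(-3) = 8*(-⅓) = -8/3 ≈ -2.6667)
I(a, Z) = Z + 2*a (I(a, Z) = (Z + a) + a = Z + 2*a)
g(y) = -4 + 2*y (g(y) = 2*y - 4 = -4 + 2*y)
g(I(Q, 0))² = (-4 + 2*(0 + 2*(-8/3)))² = (-4 + 2*(0 - 16/3))² = (-4 + 2*(-16/3))² = (-4 - 32/3)² = (-44/3)² = 1936/9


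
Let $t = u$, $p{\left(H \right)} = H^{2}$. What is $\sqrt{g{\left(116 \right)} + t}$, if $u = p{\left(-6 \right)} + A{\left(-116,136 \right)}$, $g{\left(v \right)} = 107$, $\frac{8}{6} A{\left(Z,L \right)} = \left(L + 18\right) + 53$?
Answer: $\frac{\sqrt{1193}}{2} \approx 17.27$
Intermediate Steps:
$A{\left(Z,L \right)} = \frac{213}{4} + \frac{3 L}{4}$ ($A{\left(Z,L \right)} = \frac{3 \left(\left(L + 18\right) + 53\right)}{4} = \frac{3 \left(\left(18 + L\right) + 53\right)}{4} = \frac{3 \left(71 + L\right)}{4} = \frac{213}{4} + \frac{3 L}{4}$)
$u = \frac{765}{4}$ ($u = \left(-6\right)^{2} + \left(\frac{213}{4} + \frac{3}{4} \cdot 136\right) = 36 + \left(\frac{213}{4} + 102\right) = 36 + \frac{621}{4} = \frac{765}{4} \approx 191.25$)
$t = \frac{765}{4} \approx 191.25$
$\sqrt{g{\left(116 \right)} + t} = \sqrt{107 + \frac{765}{4}} = \sqrt{\frac{1193}{4}} = \frac{\sqrt{1193}}{2}$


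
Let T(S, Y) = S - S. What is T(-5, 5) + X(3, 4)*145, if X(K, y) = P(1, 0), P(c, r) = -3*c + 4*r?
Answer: -435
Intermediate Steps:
T(S, Y) = 0
X(K, y) = -3 (X(K, y) = -3*1 + 4*0 = -3 + 0 = -3)
T(-5, 5) + X(3, 4)*145 = 0 - 3*145 = 0 - 435 = -435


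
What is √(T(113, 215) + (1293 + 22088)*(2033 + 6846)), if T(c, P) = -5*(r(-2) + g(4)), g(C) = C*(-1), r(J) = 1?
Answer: √207599914 ≈ 14408.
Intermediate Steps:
g(C) = -C
T(c, P) = 15 (T(c, P) = -5*(1 - 1*4) = -5*(1 - 4) = -5*(-3) = 15)
√(T(113, 215) + (1293 + 22088)*(2033 + 6846)) = √(15 + (1293 + 22088)*(2033 + 6846)) = √(15 + 23381*8879) = √(15 + 207599899) = √207599914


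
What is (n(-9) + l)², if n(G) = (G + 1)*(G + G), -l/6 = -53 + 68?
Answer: 2916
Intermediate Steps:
l = -90 (l = -6*(-53 + 68) = -6*15 = -90)
n(G) = 2*G*(1 + G) (n(G) = (1 + G)*(2*G) = 2*G*(1 + G))
(n(-9) + l)² = (2*(-9)*(1 - 9) - 90)² = (2*(-9)*(-8) - 90)² = (144 - 90)² = 54² = 2916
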